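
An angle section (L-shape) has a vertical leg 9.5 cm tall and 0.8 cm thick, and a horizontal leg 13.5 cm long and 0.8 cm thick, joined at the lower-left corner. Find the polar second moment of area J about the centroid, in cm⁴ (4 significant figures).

Split into non-overlapping primitives; take the origin at the lower-left of the bounding box.
Vertical leg: 0.8 × 9.5, A = 7.6 cm², y = 4.75 cm, Ī = 57.1583 cm⁴.
Horizontal leg (remainder): 12.7 × 0.8, A = 10.16 cm², y = 0.4 cm, Ī = 0.541867 cm⁴.
Centroid: ȳ = ΣA·y / ΣA = 2.26149 cm.
Transfer each piece to the centroidal x-axis using Ī + A·d² with d = y − 2.26149:
  vertical leg: d = 2.48851 cm → contributes +104.223 cm⁴
  horizontal leg (remainder): d = -1.86149 cm → contributes +35.7476 cm⁴
Total I = 139.97 cm⁴.
For the y-axis: x̄ = 4.26149 cm.
Repeating about the centroidal y-axis gives I_y = 335.058 cm⁴.
Polar second moment: J = I_x + I_y = 475.029 cm⁴.

J ≈ 475.0 cm⁴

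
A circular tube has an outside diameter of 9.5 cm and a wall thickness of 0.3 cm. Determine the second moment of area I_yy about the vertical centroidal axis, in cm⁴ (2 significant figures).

I_yy ≈ 92 cm⁴

Break the section into simple shapes (no overlaps), measuring from the bottom-left corner of the bounding box.
Outer circle: ⌀9.5, A = 70.88 cm², x = 4.75 cm, Ī = 399.8 cm⁴.
Bore (subtracted): ⌀8.9, A = 62.21 cm², x = 4.75 cm, Ī = 308 cm⁴.
By symmetry the centroid is at mid-width, x̄ = 4.75 cm.
All pieces are centred on the vertical centroidal axis, so I = ΣĪ (holes subtracted) = 91.83 cm⁴.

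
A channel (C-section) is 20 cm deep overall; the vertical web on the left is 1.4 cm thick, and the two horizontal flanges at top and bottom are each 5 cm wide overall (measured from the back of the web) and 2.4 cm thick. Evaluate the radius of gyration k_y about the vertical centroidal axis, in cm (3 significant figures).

k_y ≈ 1.41 cm

Split into non-overlapping primitives; take the origin at the lower-left of the bounding box.
Web: 1.4 × 20, A = 28 cm², x = 0.7 cm, Ī = 4.5733 cm⁴.
Top flange (beyond web): 3.6 × 2.4, A = 8.64 cm², x = 3.2 cm, Ī = 9.3312 cm⁴.
Bottom flange (beyond web): 3.6 × 2.4, A = 8.64 cm², x = 3.2 cm, Ī = 9.3312 cm⁴.
Centroid: x̄ = ΣA·x / ΣA = 1.6541 cm.
Transfer each piece to the vertical centroidal axis using Ī + A·d² with d = x − 1.6541:
  web: d = -0.95406 cm → contributes +30.06 cm⁴
  top flange (beyond web): d = 1.5459 cm → contributes +29.98 cm⁴
  bottom flange (beyond web): d = 1.5459 cm → contributes +29.98 cm⁴
Total I = 90.02 cm⁴.
Radius of gyration: k = √(I/A) = √(90.02 / 45.28) = 1.41 cm.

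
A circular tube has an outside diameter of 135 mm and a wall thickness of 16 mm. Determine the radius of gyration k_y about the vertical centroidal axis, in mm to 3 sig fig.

k_y ≈ 42.5 mm

Split into non-overlapping primitives; take the origin at the lower-left of the bounding box.
Outer circle: ⌀135, A = 14 314 mm², x = 67.5 mm, Ī = 16 304 406 mm⁴.
Bore (subtracted): ⌀103, A = 8332.3 mm², x = 67.5 mm, Ī = 5 524 828 mm⁴.
By symmetry the centroid is at mid-width, x̄ = 67.5 mm.
All pieces are centred on the vertical centroidal axis, so I = ΣĪ (holes subtracted) = 10 779 577 mm⁴.
Radius of gyration: k = √(I/A) = √(10 779 577 / 5981.6) = 42.451 mm.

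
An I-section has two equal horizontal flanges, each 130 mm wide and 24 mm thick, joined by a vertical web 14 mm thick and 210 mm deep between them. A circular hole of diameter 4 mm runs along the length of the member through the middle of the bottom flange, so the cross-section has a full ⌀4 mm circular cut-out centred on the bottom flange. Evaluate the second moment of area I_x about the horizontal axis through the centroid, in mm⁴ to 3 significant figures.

I_x ≈ 9.64 × 10⁷ mm⁴

Break the section into simple shapes (no overlaps), measuring from the bottom-left corner of the bounding box.
Bottom flange: 130 × 24, A = 3 120 mm², y = 12 mm, Ī = 149 760 mm⁴.
Web: 14 × 210, A = 2 940 mm², y = 129 mm, Ī = 10 804 500 mm⁴.
Top flange: 130 × 24, A = 3 120 mm², y = 246 mm, Ī = 149 760 mm⁴.
Hole (subtracted): ⌀4, A = 12.566 mm², y = 12 mm, Ī = 12.566 mm⁴.
Centroid: ȳ = ΣA·y / ΣA = 129.16 mm.
Transfer each piece to the horizontal axis through the centroid using Ī + A·d² with d = y − 129.16:
  bottom flange: d = -117.16 mm → contributes +42 976 610 mm⁴
  web: d = -0.16038 mm → contributes +10 804 576 mm⁴
  top flange: d = 116.84 mm → contributes +42 742 431 mm⁴
  hole: d = -117.16 mm → contributes −172 506 mm⁴
Total I = 96 351 111 mm⁴.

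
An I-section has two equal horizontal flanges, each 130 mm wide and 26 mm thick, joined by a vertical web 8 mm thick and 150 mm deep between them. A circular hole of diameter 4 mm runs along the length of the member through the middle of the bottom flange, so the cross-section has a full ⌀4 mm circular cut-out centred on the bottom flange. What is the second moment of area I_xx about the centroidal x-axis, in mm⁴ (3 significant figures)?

I_xx ≈ 5.49 × 10⁷ mm⁴

Treat the section as a set of non-overlapping primitives; coordinates are from the bounding-box lower-left.
Bottom flange: 130 × 26, A = 3 380 mm², y = 13 mm, Ī = 190 407 mm⁴.
Web: 8 × 150, A = 1 200 mm², y = 101 mm, Ī = 2 250 000 mm⁴.
Top flange: 130 × 26, A = 3 380 mm², y = 189 mm, Ī = 190 407 mm⁴.
Hole (subtracted): ⌀4, A = 12.566 mm², y = 13 mm, Ī = 12.566 mm⁴.
Centroid: ȳ = ΣA·y / ΣA = 101.14 mm.
Transfer each piece to the centroidal x-axis using Ī + A·d² with d = y − 101.14:
  bottom flange: d = -88.139 mm → contributes +26 447 966 mm⁴
  web: d = -0.13914 mm → contributes +2 250 023 mm⁴
  top flange: d = 87.861 mm → contributes +26 282 418 mm⁴
  hole: d = -88.139 mm → contributes −97 635 mm⁴
Total I = 54 882 773 mm⁴.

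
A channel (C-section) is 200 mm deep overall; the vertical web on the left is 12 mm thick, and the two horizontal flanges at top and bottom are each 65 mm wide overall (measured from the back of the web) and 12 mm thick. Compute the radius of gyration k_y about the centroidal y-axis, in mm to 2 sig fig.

k_y ≈ 18 mm

Treat the section as a set of non-overlapping primitives; coordinates are from the bounding-box lower-left.
Web: 12 × 200, A = 2 400 mm², x = 6 mm, Ī = 28 800 mm⁴.
Top flange (beyond web): 53 × 12, A = 636 mm², x = 38.5 mm, Ī = 148 877 mm⁴.
Bottom flange (beyond web): 53 × 12, A = 636 mm², x = 38.5 mm, Ī = 148 877 mm⁴.
Centroid: x̄ = ΣA·x / ΣA = 17.26 mm.
Transfer each piece to the centroidal y-axis using Ī + A·d² with d = x − 17.26:
  web: d = -11.26 mm → contributes +332 991 mm⁴
  top flange (beyond web): d = 21.24 mm → contributes +435 850 mm⁴
  bottom flange (beyond web): d = 21.24 mm → contributes +435 850 mm⁴
Total I = 1 204 691 mm⁴.
Radius of gyration: k = √(I/A) = √(1 204 691 / 3 672) = 18.11 mm.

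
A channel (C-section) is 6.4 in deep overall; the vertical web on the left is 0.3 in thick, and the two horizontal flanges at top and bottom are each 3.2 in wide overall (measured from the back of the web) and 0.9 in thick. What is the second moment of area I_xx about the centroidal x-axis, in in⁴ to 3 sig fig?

I_xx ≈ 46.4 in⁴

Decompose the section into non-overlapping parts with the origin at the bottom-left of its bounding rectangle.
Web: 0.3 × 6.4, A = 1.92 in², y = 3.2 in, Ī = 6.5536 in⁴.
Top flange (beyond web): 2.9 × 0.9, A = 2.61 in², y = 5.95 in, Ī = 0.17618 in⁴.
Bottom flange (beyond web): 2.9 × 0.9, A = 2.61 in², y = 0.45 in, Ī = 0.17618 in⁴.
By symmetry the centroid is at mid-height, ȳ = 3.2 in.
Transfer each piece to the centroidal x-axis using Ī + A·d² with d = y − 3.2:
  web: d = 0 in → contributes +6.5536 in⁴
  top flange (beyond web): d = 2.75 in → contributes +19.914 in⁴
  bottom flange (beyond web): d = -2.75 in → contributes +19.914 in⁴
Total I = 46.382 in⁴.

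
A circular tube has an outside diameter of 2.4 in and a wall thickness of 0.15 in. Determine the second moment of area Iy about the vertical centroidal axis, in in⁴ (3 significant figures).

Split into non-overlapping primitives; take the origin at the lower-left of the bounding box.
Outer circle: ⌀2.4, A = 4.5239 in², x = 1.2 in, Ī = 1.6286 in⁴.
Bore (subtracted): ⌀2.1, A = 3.4636 in², x = 1.2 in, Ī = 0.95466 in⁴.
By symmetry the centroid is at mid-width, x̄ = 1.2 in.
All pieces are centred on the vertical centroidal axis, so I = ΣĪ (holes subtracted) = 0.67395 in⁴.

Iy ≈ 0.674 in⁴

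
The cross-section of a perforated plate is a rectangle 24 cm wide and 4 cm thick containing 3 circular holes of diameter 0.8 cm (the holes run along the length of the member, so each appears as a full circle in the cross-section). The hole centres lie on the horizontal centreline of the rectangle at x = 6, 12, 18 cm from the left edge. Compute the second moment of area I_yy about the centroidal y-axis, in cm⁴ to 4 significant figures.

I_yy ≈ 4572 cm⁴

Split into non-overlapping primitives; take the origin at the lower-left of the bounding box.
Plate: 24 × 4, A = 96 cm², x = 12 cm, Ī = 4 608 cm⁴.
Hole 1 (subtracted): ⌀0.8, A = 0.502655 cm², x = 6 cm, Ī = 0.0201062 cm⁴.
Hole 2 (subtracted): ⌀0.8, A = 0.502655 cm², x = 12 cm, Ī = 0.0201062 cm⁴.
Hole 3 (subtracted): ⌀0.8, A = 0.502655 cm², x = 18 cm, Ī = 0.0201062 cm⁴.
By symmetry the centroid is at mid-width, x̄ = 12 cm.
Transfer each piece to the centroidal y-axis using Ī + A·d² with d = x − 12:
  plate: d = 0 cm → contributes +4 608 cm⁴
  hole 1: d = -6 cm → contributes −18.1157 cm⁴
  hole 2: d = 0 cm → contributes −0.0201062 cm⁴
  hole 3: d = 6 cm → contributes −18.1157 cm⁴
Total I = 4571.75 cm⁴.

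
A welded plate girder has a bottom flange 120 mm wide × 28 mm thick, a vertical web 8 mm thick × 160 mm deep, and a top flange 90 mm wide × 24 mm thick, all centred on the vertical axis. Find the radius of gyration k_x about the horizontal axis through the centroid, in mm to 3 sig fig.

k_x ≈ 84.9 mm

Break the section into simple shapes (no overlaps), measuring from the bottom-left corner of the bounding box.
Bottom plate: 120 × 28, A = 3 360 mm², y = 14 mm, Ī = 219 520 mm⁴.
Web plate: 8 × 160, A = 1 280 mm², y = 108 mm, Ī = 2 730 667 mm⁴.
Top plate: 90 × 24, A = 2 160 mm², y = 200 mm, Ī = 103 680 mm⁴.
Centroid: ȳ = ΣA·y / ΣA = 90.776 mm.
Transfer each piece to the horizontal axis through the centroid using Ī + A·d² with d = y − 90.776:
  bottom plate: d = -76.776 mm → contributes +20 025 465 mm⁴
  web plate: d = 17.224 mm → contributes +3 110 379 mm⁴
  top plate: d = 109.22 mm → contributes +25 872 003 mm⁴
Total I = 49 007 847 mm⁴.
Radius of gyration: k = √(I/A) = √(49 007 847 / 6 800) = 84.894 mm.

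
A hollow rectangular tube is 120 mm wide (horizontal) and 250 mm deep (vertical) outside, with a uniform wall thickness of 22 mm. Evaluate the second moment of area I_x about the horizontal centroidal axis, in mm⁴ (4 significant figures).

I_x ≈ 1.009 × 10⁸ mm⁴

Decompose the section into non-overlapping parts with the origin at the bottom-left of its bounding rectangle.
Outer rectangle: 120 × 250, A = 30 000 mm², y = 125 mm, Ī = 156 250 000 mm⁴.
Inner void (subtracted): 76 × 206, A = 15 656 mm², y = 125 mm, Ī = 55 364 835 mm⁴.
By symmetry the centroid is at mid-height, ȳ = 125 mm.
All pieces are centred on the horizontal centroidal axis, so I = ΣĪ (holes subtracted) = 100 885 165 mm⁴.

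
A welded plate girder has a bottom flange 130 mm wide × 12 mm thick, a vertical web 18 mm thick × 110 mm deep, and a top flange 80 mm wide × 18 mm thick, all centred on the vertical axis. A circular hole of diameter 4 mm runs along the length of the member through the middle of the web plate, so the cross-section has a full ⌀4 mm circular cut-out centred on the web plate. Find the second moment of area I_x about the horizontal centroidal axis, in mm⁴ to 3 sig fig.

I_x ≈ 1.38 × 10⁷ mm⁴

Treat the section as a set of non-overlapping primitives; coordinates are from the bounding-box lower-left.
Bottom plate: 130 × 12, A = 1 560 mm², y = 6 mm, Ī = 18 720 mm⁴.
Web plate: 18 × 110, A = 1 980 mm², y = 67 mm, Ī = 1 996 500 mm⁴.
Top plate: 80 × 18, A = 1 440 mm², y = 131 mm, Ī = 38 880 mm⁴.
Hole (subtracted): ⌀4, A = 12.566 mm², y = 67 mm, Ī = 12.566 mm⁴.
Centroid: ȳ = ΣA·y / ΣA = 66.396 mm.
Transfer each piece to the horizontal centroidal axis using Ī + A·d² with d = y − 66.396:
  bottom plate: d = -60.396 mm → contributes +5 709 108 mm⁴
  web plate: d = 0.60393 mm → contributes +1 997 222 mm⁴
  top plate: d = 64.604 mm → contributes +6 048 962 mm⁴
  hole: d = 0.60393 mm → contributes −17.15 mm⁴
Total I = 13 755 276 mm⁴.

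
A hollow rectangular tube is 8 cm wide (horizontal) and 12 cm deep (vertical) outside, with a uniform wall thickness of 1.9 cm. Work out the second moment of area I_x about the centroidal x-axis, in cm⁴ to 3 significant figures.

Split into non-overlapping primitives; take the origin at the lower-left of the bounding box.
Outer rectangle: 8 × 12, A = 96 cm², y = 6 cm, Ī = 1 152 cm⁴.
Inner void (subtracted): 4.2 × 8.2, A = 34.44 cm², y = 6 cm, Ī = 192.98 cm⁴.
By symmetry the centroid is at mid-height, ȳ = 6 cm.
All pieces are centred on the centroidal x-axis, so I = ΣĪ (holes subtracted) = 959.02 cm⁴.

I_x ≈ 959 cm⁴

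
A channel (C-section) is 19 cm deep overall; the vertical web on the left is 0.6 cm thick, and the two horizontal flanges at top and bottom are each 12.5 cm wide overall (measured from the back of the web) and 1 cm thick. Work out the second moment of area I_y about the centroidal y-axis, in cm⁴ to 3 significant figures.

Break the section into simple shapes (no overlaps), measuring from the bottom-left corner of the bounding box.
Web: 0.6 × 19, A = 11.4 cm², x = 0.3 cm, Ī = 0.342 cm⁴.
Top flange (beyond web): 11.9 × 1, A = 11.9 cm², x = 6.55 cm, Ī = 140.43 cm⁴.
Bottom flange (beyond web): 11.9 × 1, A = 11.9 cm², x = 6.55 cm, Ī = 140.43 cm⁴.
Centroid: x̄ = ΣA·x / ΣA = 4.5259 cm.
Transfer each piece to the centroidal y-axis using Ī + A·d² with d = x − 4.5259:
  web: d = -4.2259 cm → contributes +203.92 cm⁴
  top flange (beyond web): d = 2.0241 cm → contributes +189.19 cm⁴
  bottom flange (beyond web): d = 2.0241 cm → contributes +189.19 cm⁴
Total I = 582.29 cm⁴.

I_y ≈ 582 cm⁴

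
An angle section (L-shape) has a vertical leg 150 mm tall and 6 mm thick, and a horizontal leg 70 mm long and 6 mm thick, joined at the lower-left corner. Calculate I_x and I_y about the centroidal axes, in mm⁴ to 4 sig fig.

I_x ≈ 3.084 × 10⁶ mm⁴, I_y ≈ 4.635 × 10⁵ mm⁴

Break the section into simple shapes (no overlaps), measuring from the bottom-left corner of the bounding box.
Vertical leg: 6 × 150, A = 900 mm², y = 75 mm, Ī = 1 687 500 mm⁴.
Horizontal leg (remainder): 64 × 6, A = 384 mm², y = 3 mm, Ī = 1 152 mm⁴.
Centroid: ȳ = ΣA·y / ΣA = 53.4673 mm.
Transfer each piece to the centroidal x-axis using Ī + A·d² with d = y − 53.4673:
  vertical leg: d = 21.5327 mm → contributes +2 104 792 mm⁴
  horizontal leg (remainder): d = -50.4673 mm → contributes +979 180 mm⁴
Total I = 3 083 972 mm⁴.
For the y-axis: x̄ = 13.4673 mm.
Repeating about the centroidal y-axis gives I_y = 463 492 mm⁴.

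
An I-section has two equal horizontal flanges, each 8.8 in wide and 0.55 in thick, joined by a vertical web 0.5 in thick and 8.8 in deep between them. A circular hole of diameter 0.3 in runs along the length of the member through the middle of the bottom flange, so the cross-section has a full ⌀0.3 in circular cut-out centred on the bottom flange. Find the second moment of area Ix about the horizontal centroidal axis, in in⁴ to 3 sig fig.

Treat the section as a set of non-overlapping primitives; coordinates are from the bounding-box lower-left.
Bottom flange: 8.8 × 0.55, A = 4.84 in², y = 0.275 in, Ī = 0.12201 in⁴.
Web: 0.5 × 8.8, A = 4.4 in², y = 4.95 in, Ī = 28.395 in⁴.
Top flange: 8.8 × 0.55, A = 4.84 in², y = 9.625 in, Ī = 0.12201 in⁴.
Hole (subtracted): ⌀0.3, A = 0.070686 in², y = 0.275 in, Ī = 0.00039761 in⁴.
Centroid: ȳ = ΣA·y / ΣA = 4.9736 in.
Transfer each piece to the horizontal centroidal axis using Ī + A·d² with d = y − 4.9736:
  bottom flange: d = -4.6986 in → contributes +106.97 in⁴
  web: d = -0.023588 in → contributes +28.397 in⁴
  top flange: d = 4.6514 in → contributes +104.84 in⁴
  hole: d = -4.6986 in → contributes −1.5609 in⁴
Total I = 238.65 in⁴.

Ix ≈ 239 in⁴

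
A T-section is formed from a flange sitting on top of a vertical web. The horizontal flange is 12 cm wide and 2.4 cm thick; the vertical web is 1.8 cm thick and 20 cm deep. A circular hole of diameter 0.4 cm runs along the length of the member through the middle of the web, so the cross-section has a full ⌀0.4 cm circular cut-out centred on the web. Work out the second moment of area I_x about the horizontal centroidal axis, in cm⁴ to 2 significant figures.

I_x ≈ 3200 cm⁴

Break the section into simple shapes (no overlaps), measuring from the bottom-left corner of the bounding box.
Flange: 12 × 2.4, A = 28.8 cm², y = 21.2 cm, Ī = 13.82 cm⁴.
Web: 1.8 × 20, A = 36 cm², y = 10 cm, Ī = 1 200 cm⁴.
Hole (subtracted): ⌀0.4, A = 0.1257 cm², y = 10 cm, Ī = 0.001257 cm⁴.
Centroid: ȳ = ΣA·y / ΣA = 14.99 cm.
Transfer each piece to the horizontal centroidal axis using Ī + A·d² with d = y − 14.99:
  flange: d = 6.213 cm → contributes +1 125 cm⁴
  web: d = -4.987 cm → contributes +2 095 cm⁴
  hole: d = -4.987 cm → contributes −3.127 cm⁴
Total I = 3 218 cm⁴.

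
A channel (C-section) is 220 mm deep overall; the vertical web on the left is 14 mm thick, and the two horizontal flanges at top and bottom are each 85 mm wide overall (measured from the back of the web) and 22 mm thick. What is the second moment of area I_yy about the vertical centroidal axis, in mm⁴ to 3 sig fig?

Treat the section as a set of non-overlapping primitives; coordinates are from the bounding-box lower-left.
Web: 14 × 220, A = 3 080 mm², x = 7 mm, Ī = 50 307 mm⁴.
Top flange (beyond web): 71 × 22, A = 1 562 mm², x = 49.5 mm, Ī = 656 170 mm⁴.
Bottom flange (beyond web): 71 × 22, A = 1 562 mm², x = 49.5 mm, Ī = 656 170 mm⁴.
Centroid: x̄ = ΣA·x / ΣA = 28.401 mm.
Transfer each piece to the vertical centroidal axis using Ī + A·d² with d = x − 28.401:
  web: d = -21.401 mm → contributes +1 460 917 mm⁴
  top flange (beyond web): d = 21.099 mm → contributes +1 351 541 mm⁴
  bottom flange (beyond web): d = 21.099 mm → contributes +1 351 541 mm⁴
Total I = 4 164 000 mm⁴.

I_yy ≈ 4.16 × 10⁶ mm⁴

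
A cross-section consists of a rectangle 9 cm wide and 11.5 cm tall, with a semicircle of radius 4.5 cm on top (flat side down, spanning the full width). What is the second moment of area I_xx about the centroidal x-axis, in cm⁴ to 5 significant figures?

Break the section into simple shapes (no overlaps), measuring from the bottom-left corner of the bounding box.
Rectangular body: 9 × 11.5, A = 103.5 cm², y = 5.75 cm, Ī = 1140.656 cm⁴.
Semicircular cap: semicircle r = 4.5, A = 31.80863 cm², y = 13.40986 cm, Ī = 45.00721 cm⁴.
Centroid: ȳ = ΣA·y / ΣA = 7.550695 cm.
Transfer each piece to the centroidal x-axis using Ī + A·d² with d = y − 7.550695:
  rectangular body: d = -1.800695 cm → contributes +1476.255 cm⁴
  semicircular cap: d = 5.859164 cm → contributes +1136.991 cm⁴
Total I = 2613.246 cm⁴.

I_xx ≈ 2613.2 cm⁴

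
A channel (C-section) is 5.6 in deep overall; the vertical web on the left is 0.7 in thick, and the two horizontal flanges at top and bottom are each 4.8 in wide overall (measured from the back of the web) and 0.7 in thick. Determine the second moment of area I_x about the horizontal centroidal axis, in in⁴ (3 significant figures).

I_x ≈ 44.9 in⁴

Break the section into simple shapes (no overlaps), measuring from the bottom-left corner of the bounding box.
Web: 0.7 × 5.6, A = 3.92 in², y = 2.8 in, Ī = 10.244 in⁴.
Top flange (beyond web): 4.1 × 0.7, A = 2.87 in², y = 5.25 in, Ī = 0.11719 in⁴.
Bottom flange (beyond web): 4.1 × 0.7, A = 2.87 in², y = 0.35 in, Ī = 0.11719 in⁴.
By symmetry the centroid is at mid-height, ȳ = 2.8 in.
Transfer each piece to the horizontal centroidal axis using Ī + A·d² with d = y − 2.8:
  web: d = 0 in → contributes +10.244 in⁴
  top flange (beyond web): d = 2.45 in → contributes +17.344 in⁴
  bottom flange (beyond web): d = -2.45 in → contributes +17.344 in⁴
Total I = 44.933 in⁴.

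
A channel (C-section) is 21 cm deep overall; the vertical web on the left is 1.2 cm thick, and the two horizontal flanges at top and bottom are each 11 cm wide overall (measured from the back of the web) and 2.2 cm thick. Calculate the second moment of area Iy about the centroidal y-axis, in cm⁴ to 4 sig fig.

Iy ≈ 829.3 cm⁴

Decompose the section into non-overlapping parts with the origin at the bottom-left of its bounding rectangle.
Web: 1.2 × 21, A = 25.2 cm², x = 0.6 cm, Ī = 3.024 cm⁴.
Top flange (beyond web): 9.8 × 2.2, A = 21.56 cm², x = 6.1 cm, Ī = 172.552 cm⁴.
Bottom flange (beyond web): 9.8 × 2.2, A = 21.56 cm², x = 6.1 cm, Ī = 172.552 cm⁴.
Centroid: x̄ = ΣA·x / ΣA = 4.07131 cm.
Transfer each piece to the centroidal y-axis using Ī + A·d² with d = x − 4.07131:
  web: d = -3.47131 cm → contributes +306.684 cm⁴
  top flange (beyond web): d = 2.02869 cm → contributes +261.284 cm⁴
  bottom flange (beyond web): d = 2.02869 cm → contributes +261.284 cm⁴
Total I = 829.252 cm⁴.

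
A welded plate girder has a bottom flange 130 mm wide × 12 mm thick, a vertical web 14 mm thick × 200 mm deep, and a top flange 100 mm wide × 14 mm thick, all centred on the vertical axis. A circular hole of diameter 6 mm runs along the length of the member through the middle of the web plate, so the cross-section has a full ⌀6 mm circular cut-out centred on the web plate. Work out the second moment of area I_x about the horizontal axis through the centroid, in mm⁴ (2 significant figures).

I_x ≈ 4.3 × 10⁷ mm⁴

Split into non-overlapping primitives; take the origin at the lower-left of the bounding box.
Bottom plate: 130 × 12, A = 1 560 mm², y = 6 mm, Ī = 18 720 mm⁴.
Web plate: 14 × 200, A = 2 800 mm², y = 112 mm, Ī = 9 333 333 mm⁴.
Top plate: 100 × 14, A = 1 400 mm², y = 219 mm, Ī = 22 867 mm⁴.
Hole (subtracted): ⌀6, A = 28.27 mm², y = 112 mm, Ī = 63.62 mm⁴.
Centroid: ȳ = ΣA·y / ΣA = 109.3 mm.
Transfer each piece to the horizontal axis through the centroid using Ī + A·d² with d = y − 109.3:
  bottom plate: d = -103.3 mm → contributes +16 660 566 mm⁴
  web plate: d = 2.715 mm → contributes +9 353 968 mm⁴
  top plate: d = 109.7 mm → contributes +16 875 113 mm⁴
  hole: d = 2.715 mm → contributes −272 mm⁴
Total I = 42 889 375 mm⁴.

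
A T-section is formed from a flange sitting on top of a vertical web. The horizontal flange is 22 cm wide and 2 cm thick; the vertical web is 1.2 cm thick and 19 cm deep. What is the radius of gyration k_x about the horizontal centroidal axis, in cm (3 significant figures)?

Break the section into simple shapes (no overlaps), measuring from the bottom-left corner of the bounding box.
Flange: 22 × 2, A = 44 cm², y = 20 cm, Ī = 14.667 cm⁴.
Web: 1.2 × 19, A = 22.8 cm², y = 9.5 cm, Ī = 685.9 cm⁴.
Centroid: ȳ = ΣA·y / ΣA = 16.416 cm.
Transfer each piece to the horizontal centroidal axis using Ī + A·d² with d = y − 16.416:
  flange: d = 3.5838 cm → contributes +579.8 cm⁴
  web: d = -6.9162 cm → contributes +1776.5 cm⁴
Total I = 2356.3 cm⁴.
Radius of gyration: k = √(I/A) = √(2356.3 / 66.8) = 5.9392 cm.

k_x ≈ 5.94 cm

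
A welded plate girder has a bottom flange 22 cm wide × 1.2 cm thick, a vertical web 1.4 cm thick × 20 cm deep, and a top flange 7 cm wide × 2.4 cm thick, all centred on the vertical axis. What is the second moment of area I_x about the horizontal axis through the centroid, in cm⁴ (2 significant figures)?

I_x ≈ 5900 cm⁴

Decompose the section into non-overlapping parts with the origin at the bottom-left of its bounding rectangle.
Bottom plate: 22 × 1.2, A = 26.4 cm², y = 0.6 cm, Ī = 3.168 cm⁴.
Web plate: 1.4 × 20, A = 28 cm², y = 11.2 cm, Ī = 933.3 cm⁴.
Top plate: 7 × 2.4, A = 16.8 cm², y = 22.4 cm, Ī = 8.064 cm⁴.
Centroid: ȳ = ΣA·y / ΣA = 9.912 cm.
Transfer each piece to the horizontal axis through the centroid using Ī + A·d² with d = y − 9.912:
  bottom plate: d = -9.312 cm → contributes +2 293 cm⁴
  web plate: d = 1.288 cm → contributes +979.8 cm⁴
  top plate: d = 12.49 cm → contributes +2 628 cm⁴
Total I = 5 900 cm⁴.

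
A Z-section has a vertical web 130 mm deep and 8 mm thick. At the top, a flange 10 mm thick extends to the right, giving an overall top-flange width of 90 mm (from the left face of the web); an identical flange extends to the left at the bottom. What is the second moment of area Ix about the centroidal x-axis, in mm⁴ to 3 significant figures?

Ix ≈ 7.38 × 10⁶ mm⁴

Decompose the section into non-overlapping parts with the origin at the bottom-left of its bounding rectangle.
Web: 8 × 130, A = 1 040 mm², y = 65 mm, Ī = 1 464 667 mm⁴.
Top flange (beyond web): 82 × 10, A = 820 mm², y = 125 mm, Ī = 6833.3 mm⁴.
Bottom flange (beyond web): 82 × 10, A = 820 mm², y = 5 mm, Ī = 6833.3 mm⁴.
Centroid: ȳ = ΣA·y / ΣA = 65 mm.
Transfer each piece to the centroidal x-axis using Ī + A·d² with d = y − 65:
  web: d = 0 mm → contributes +1 464 667 mm⁴
  top flange (beyond web): d = 60 mm → contributes +2 958 833 mm⁴
  bottom flange (beyond web): d = -60 mm → contributes +2 958 833 mm⁴
Total I = 7 382 333 mm⁴.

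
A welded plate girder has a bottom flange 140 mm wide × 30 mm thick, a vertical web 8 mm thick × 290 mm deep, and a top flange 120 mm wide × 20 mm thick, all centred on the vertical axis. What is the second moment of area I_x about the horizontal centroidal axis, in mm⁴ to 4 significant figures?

I_x ≈ 1.717 × 10⁸ mm⁴

Decompose the section into non-overlapping parts with the origin at the bottom-left of its bounding rectangle.
Bottom plate: 140 × 30, A = 4 200 mm², y = 15 mm, Ī = 315 000 mm⁴.
Web plate: 8 × 290, A = 2 320 mm², y = 175 mm, Ī = 16 259 333 mm⁴.
Top plate: 120 × 20, A = 2 400 mm², y = 330 mm, Ī = 80 000 mm⁴.
Centroid: ȳ = ΣA·y / ΣA = 141.368 mm.
Transfer each piece to the horizontal centroidal axis using Ī + A·d² with d = y − 141.368:
  bottom plate: d = -126.368 mm → contributes +67 383 955 mm⁴
  web plate: d = 33.6323 mm → contributes +18 883 557 mm⁴
  top plate: d = 188.632 mm → contributes +85 477 135 mm⁴
Total I = 171 744 647 mm⁴.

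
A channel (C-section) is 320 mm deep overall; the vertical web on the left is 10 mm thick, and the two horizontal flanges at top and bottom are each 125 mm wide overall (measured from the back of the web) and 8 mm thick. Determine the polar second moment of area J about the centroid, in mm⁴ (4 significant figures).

Treat the section as a set of non-overlapping primitives; coordinates are from the bounding-box lower-left.
Web: 10 × 320, A = 3 200 mm², y = 160 mm, Ī = 27 306 667 mm⁴.
Top flange (beyond web): 115 × 8, A = 920 mm², y = 316 mm, Ī = 4906.67 mm⁴.
Bottom flange (beyond web): 115 × 8, A = 920 mm², y = 4 mm, Ī = 4906.67 mm⁴.
By symmetry the centroid is at mid-height, ȳ = 160 mm.
Transfer each piece to the centroidal x-axis using Ī + A·d² with d = y − 160:
  web: d = 0 mm → contributes +27 306 667 mm⁴
  top flange (beyond web): d = 156 mm → contributes +22 394 027 mm⁴
  bottom flange (beyond web): d = -156 mm → contributes +22 394 027 mm⁴
Total I = 72 094 720 mm⁴.
For the y-axis: x̄ = 27.8175 mm.
Repeating about the centroidal y-axis gives I_y = 6 617 992 mm⁴.
Polar second moment: J = I_x + I_y = 78 712 712 mm⁴.

J ≈ 7.871 × 10⁷ mm⁴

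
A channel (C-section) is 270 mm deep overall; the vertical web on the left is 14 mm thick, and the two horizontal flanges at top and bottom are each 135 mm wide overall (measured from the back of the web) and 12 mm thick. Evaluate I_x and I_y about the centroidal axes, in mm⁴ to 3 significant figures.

Treat the section as a set of non-overlapping primitives; coordinates are from the bounding-box lower-left.
Web: 14 × 270, A = 3 780 mm², y = 135 mm, Ī = 22 963 500 mm⁴.
Top flange (beyond web): 121 × 12, A = 1 452 mm², y = 264 mm, Ī = 17 424 mm⁴.
Bottom flange (beyond web): 121 × 12, A = 1 452 mm², y = 6 mm, Ī = 17 424 mm⁴.
By symmetry the centroid is at mid-height, ȳ = 135 mm.
Transfer each piece to the centroidal x-axis using Ī + A·d² with d = y − 135:
  web: d = 0 mm → contributes +22 963 500 mm⁴
  top flange (beyond web): d = 129 mm → contributes +24 180 156 mm⁴
  bottom flange (beyond web): d = -129 mm → contributes +24 180 156 mm⁴
Total I = 71 323 812 mm⁴.
For the y-axis: x̄ = 36.327 mm.
Repeating about the centroidal y-axis gives I_y = 11 087 582 mm⁴.

I_x ≈ 7.13 × 10⁷ mm⁴, I_y ≈ 1.11 × 10⁷ mm⁴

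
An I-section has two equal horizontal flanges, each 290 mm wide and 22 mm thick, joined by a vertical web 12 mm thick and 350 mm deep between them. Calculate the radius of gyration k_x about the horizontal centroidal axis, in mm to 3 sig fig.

Decompose the section into non-overlapping parts with the origin at the bottom-left of its bounding rectangle.
Bottom flange: 290 × 22, A = 6 380 mm², y = 11 mm, Ī = 257 327 mm⁴.
Web: 12 × 350, A = 4 200 mm², y = 197 mm, Ī = 42 875 000 mm⁴.
Top flange: 290 × 22, A = 6 380 mm², y = 383 mm, Ī = 257 327 mm⁴.
By symmetry the centroid is at mid-height, ȳ = 197 mm.
Transfer each piece to the horizontal centroidal axis using Ī + A·d² with d = y − 197:
  bottom flange: d = -186 mm → contributes +220 979 807 mm⁴
  web: d = 0 mm → contributes +42 875 000 mm⁴
  top flange: d = 186 mm → contributes +220 979 807 mm⁴
Total I = 484 834 613 mm⁴.
Radius of gyration: k = √(I/A) = √(484 834 613 / 16 960) = 169.08 mm.

k_x ≈ 169 mm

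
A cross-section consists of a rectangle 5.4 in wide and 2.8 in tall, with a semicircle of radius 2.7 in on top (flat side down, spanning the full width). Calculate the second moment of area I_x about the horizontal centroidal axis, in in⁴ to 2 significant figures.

Break the section into simple shapes (no overlaps), measuring from the bottom-left corner of the bounding box.
Rectangular body: 5.4 × 2.8, A = 15.12 in², y = 1.4 in, Ī = 9.878 in⁴.
Semicircular cap: semicircle r = 2.7, A = 11.45 in², y = 3.946 in, Ī = 5.833 in⁴.
Centroid: ȳ = ΣA·y / ΣA = 2.497 in.
Transfer each piece to the horizontal centroidal axis using Ī + A·d² with d = y − 2.497:
  rectangular body: d = -1.097 in → contributes +28.08 in⁴
  semicircular cap: d = 1.449 in → contributes +29.87 in⁴
Total I = 57.95 in⁴.

I_x ≈ 58 in⁴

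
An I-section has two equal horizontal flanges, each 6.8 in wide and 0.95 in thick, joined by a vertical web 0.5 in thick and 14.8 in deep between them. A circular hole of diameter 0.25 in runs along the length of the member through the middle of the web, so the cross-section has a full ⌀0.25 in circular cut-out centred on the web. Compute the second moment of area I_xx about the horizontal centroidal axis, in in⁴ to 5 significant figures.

Treat the section as a set of non-overlapping primitives; coordinates are from the bounding-box lower-left.
Bottom flange: 6.8 × 0.95, A = 6.46 in², y = 0.475 in, Ī = 0.4858458 in⁴.
Web: 0.5 × 14.8, A = 7.4 in², y = 8.35 in, Ī = 135.0747 in⁴.
Top flange: 6.8 × 0.95, A = 6.46 in², y = 16.225 in, Ī = 0.4858458 in⁴.
Hole (subtracted): ⌀0.25, A = 0.04908739 in², y = 8.35 in, Ī = 0.0001917476 in⁴.
By symmetry the centroid is at mid-height, ȳ = 8.35 in.
Transfer each piece to the horizontal centroidal axis using Ī + A·d² with d = y − 8.35:
  bottom flange: d = -7.875 in → contributes +401.1068 in⁴
  web: d = 0 in → contributes +135.0747 in⁴
  top flange: d = 7.875 in → contributes +401.1068 in⁴
  hole: d = 0 in → contributes −0.0001917476 in⁴
Total I = 937.288 in⁴.

I_xx ≈ 937.29 in⁴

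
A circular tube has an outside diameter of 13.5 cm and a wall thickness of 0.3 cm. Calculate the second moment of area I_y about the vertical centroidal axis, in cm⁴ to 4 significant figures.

Treat the section as a set of non-overlapping primitives; coordinates are from the bounding-box lower-left.
Outer circle: ⌀13.5, A = 143.139 cm², x = 6.75 cm, Ī = 1630.44 cm⁴.
Bore (subtracted): ⌀12.9, A = 130.698 cm², x = 6.75 cm, Ī = 1359.34 cm⁴.
By symmetry the centroid is at mid-width, x̄ = 6.75 cm.
All pieces are centred on the vertical centroidal axis, so I = ΣĪ (holes subtracted) = 271.099 cm⁴.

I_y ≈ 271.1 cm⁴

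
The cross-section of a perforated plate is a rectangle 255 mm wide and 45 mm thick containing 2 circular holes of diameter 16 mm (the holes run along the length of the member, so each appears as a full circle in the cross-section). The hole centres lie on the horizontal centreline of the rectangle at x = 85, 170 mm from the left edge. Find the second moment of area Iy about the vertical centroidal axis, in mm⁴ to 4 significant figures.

Treat the section as a set of non-overlapping primitives; coordinates are from the bounding-box lower-left.
Plate: 255 × 45, A = 11 475 mm², x = 127.5 mm, Ī = 62 180 156 mm⁴.
Hole 1 (subtracted): ⌀16, A = 201.062 mm², x = 85 mm, Ī = 3216.99 mm⁴.
Hole 2 (subtracted): ⌀16, A = 201.062 mm², x = 170 mm, Ī = 3216.99 mm⁴.
By symmetry the centroid is at mid-width, x̄ = 127.5 mm.
Transfer each piece to the vertical centroidal axis using Ī + A·d² with d = x − 127.5:
  plate: d = 0 mm → contributes +62 180 156 mm⁴
  hole 1: d = -42.5 mm → contributes −366 385 mm⁴
  hole 2: d = 42.5 mm → contributes −366 385 mm⁴
Total I = 61 447 386 mm⁴.

Iy ≈ 6.145 × 10⁷ mm⁴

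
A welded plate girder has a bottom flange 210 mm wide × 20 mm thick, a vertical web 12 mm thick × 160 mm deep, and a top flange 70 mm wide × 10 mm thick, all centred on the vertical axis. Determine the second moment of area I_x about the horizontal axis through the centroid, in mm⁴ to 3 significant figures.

Break the section into simple shapes (no overlaps), measuring from the bottom-left corner of the bounding box.
Bottom plate: 210 × 20, A = 4 200 mm², y = 10 mm, Ī = 140 000 mm⁴.
Web plate: 12 × 160, A = 1 920 mm², y = 100 mm, Ī = 4 096 000 mm⁴.
Top plate: 70 × 10, A = 700 mm², y = 185 mm, Ī = 5833.3 mm⁴.
Centroid: ȳ = ΣA·y / ΣA = 53.299 mm.
Transfer each piece to the horizontal axis through the centroid using Ī + A·d² with d = y − 53.299:
  bottom plate: d = -43.299 mm → contributes +8 014 218 mm⁴
  web plate: d = 46.701 mm → contributes +8 283 467 mm⁴
  top plate: d = 131.7 mm → contributes +12 147 419 mm⁴
Total I = 28 445 103 mm⁴.

I_x ≈ 2.84 × 10⁷ mm⁴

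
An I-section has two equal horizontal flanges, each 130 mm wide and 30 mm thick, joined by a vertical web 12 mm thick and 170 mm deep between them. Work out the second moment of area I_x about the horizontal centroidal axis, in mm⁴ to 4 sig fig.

I_x ≈ 8.350 × 10⁷ mm⁴

Split into non-overlapping primitives; take the origin at the lower-left of the bounding box.
Bottom flange: 130 × 30, A = 3 900 mm², y = 15 mm, Ī = 292 500 mm⁴.
Web: 12 × 170, A = 2 040 mm², y = 115 mm, Ī = 4 913 000 mm⁴.
Top flange: 130 × 30, A = 3 900 mm², y = 215 mm, Ī = 292 500 mm⁴.
By symmetry the centroid is at mid-height, ȳ = 115 mm.
Transfer each piece to the horizontal centroidal axis using Ī + A·d² with d = y − 115:
  bottom flange: d = -100 mm → contributes +39 292 500 mm⁴
  web: d = 0 mm → contributes +4 913 000 mm⁴
  top flange: d = 100 mm → contributes +39 292 500 mm⁴
Total I = 83 498 000 mm⁴.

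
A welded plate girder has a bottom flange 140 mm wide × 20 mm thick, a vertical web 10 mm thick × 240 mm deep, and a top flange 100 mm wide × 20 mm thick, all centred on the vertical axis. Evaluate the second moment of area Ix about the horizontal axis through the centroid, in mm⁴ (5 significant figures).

Ix ≈ 9.1298 × 10⁷ mm⁴

Break the section into simple shapes (no overlaps), measuring from the bottom-left corner of the bounding box.
Bottom plate: 140 × 20, A = 2 800 mm², y = 10 mm, Ī = 93333.33 mm⁴.
Web plate: 10 × 240, A = 2 400 mm², y = 140 mm, Ī = 11 520 000 mm⁴.
Top plate: 100 × 20, A = 2 000 mm², y = 270 mm, Ī = 66666.67 mm⁴.
Centroid: ȳ = ΣA·y / ΣA = 125.5556 mm.
Transfer each piece to the horizontal axis through the centroid using Ī + A·d² with d = y − 125.5556:
  bottom plate: d = -115.5556 mm → contributes +37 481 975 mm⁴
  web plate: d = 14.44444 mm → contributes +12 020 741 mm⁴
  top plate: d = 144.4444 mm → contributes +41 795 062 mm⁴
Total I = 91 297 778 mm⁴.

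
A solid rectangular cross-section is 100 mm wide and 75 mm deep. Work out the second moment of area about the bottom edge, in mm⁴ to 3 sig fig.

I_base ≈ 1.41 × 10⁷ mm⁴

The section: 100 × 75, A = 7 500 mm², y = 37.5 mm, Ī = 3 515 625 mm⁴.
Transfer it to a horizontal axis along the bottom face using Ī + A·d² with d = y − 0:
  the section: d = 37.5 mm → contributes +14 062 500 mm⁴
Total I = 14 062 500 mm⁴.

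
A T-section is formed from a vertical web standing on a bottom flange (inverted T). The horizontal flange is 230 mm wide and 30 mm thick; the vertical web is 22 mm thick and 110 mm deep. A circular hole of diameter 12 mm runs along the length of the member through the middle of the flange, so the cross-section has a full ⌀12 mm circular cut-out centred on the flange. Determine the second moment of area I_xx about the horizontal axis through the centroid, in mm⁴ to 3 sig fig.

Decompose the section into non-overlapping parts with the origin at the bottom-left of its bounding rectangle.
Flange: 230 × 30, A = 6 900 mm², y = 15 mm, Ī = 517 500 mm⁴.
Web: 22 × 110, A = 2 420 mm², y = 85 mm, Ī = 2 440 167 mm⁴.
Hole (subtracted): ⌀12, A = 113.1 mm², y = 15 mm, Ī = 1017.9 mm⁴.
Centroid: ȳ = ΣA·y / ΣA = 33.399 mm.
Transfer each piece to the horizontal axis through the centroid using Ī + A·d² with d = y − 33.399:
  flange: d = -18.399 mm → contributes +2 853 371 mm⁴
  web: d = 51.601 mm → contributes +8 883 752 mm⁴
  hole: d = -18.399 mm → contributes −39 305 mm⁴
Total I = 11 697 818 mm⁴.

I_xx ≈ 1.17 × 10⁷ mm⁴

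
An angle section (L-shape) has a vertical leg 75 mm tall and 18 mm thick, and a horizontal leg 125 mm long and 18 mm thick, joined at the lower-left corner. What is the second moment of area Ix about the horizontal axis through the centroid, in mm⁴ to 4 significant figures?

Ix ≈ 1.329 × 10⁶ mm⁴

Decompose the section into non-overlapping parts with the origin at the bottom-left of its bounding rectangle.
Vertical leg: 18 × 75, A = 1 350 mm², y = 37.5 mm, Ī = 632 813 mm⁴.
Horizontal leg (remainder): 107 × 18, A = 1 926 mm², y = 9 mm, Ī = 52 002 mm⁴.
Centroid: ȳ = ΣA·y / ΣA = 20.7445 mm.
Transfer each piece to the horizontal axis through the centroid using Ī + A·d² with d = y − 20.7445:
  vertical leg: d = 16.7555 mm → contributes +1 011 820 mm⁴
  horizontal leg (remainder): d = -11.7445 mm → contributes +317 662 mm⁴
Total I = 1 329 482 mm⁴.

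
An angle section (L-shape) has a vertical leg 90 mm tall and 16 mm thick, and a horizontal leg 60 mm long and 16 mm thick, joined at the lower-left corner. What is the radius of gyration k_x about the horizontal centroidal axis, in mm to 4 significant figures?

k_x ≈ 27.61 mm

Decompose the section into non-overlapping parts with the origin at the bottom-left of its bounding rectangle.
Vertical leg: 16 × 90, A = 1 440 mm², y = 45 mm, Ī = 972 000 mm⁴.
Horizontal leg (remainder): 44 × 16, A = 704 mm², y = 8 mm, Ī = 15018.7 mm⁴.
Centroid: ȳ = ΣA·y / ΣA = 32.8507 mm.
Transfer each piece to the horizontal centroidal axis using Ī + A·d² with d = y − 32.8507:
  vertical leg: d = 12.1493 mm → contributes +1 184 550 mm⁴
  horizontal leg (remainder): d = -24.8507 mm → contributes +449 781 mm⁴
Total I = 1 634 331 mm⁴.
Radius of gyration: k = √(I/A) = √(1 634 331 / 2 144) = 27.6094 mm.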